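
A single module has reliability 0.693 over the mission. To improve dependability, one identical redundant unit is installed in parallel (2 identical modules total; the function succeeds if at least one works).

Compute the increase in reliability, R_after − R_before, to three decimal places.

R_before = 0.693
R_after = 1 − (1 − 0.693)^2 = 0.906
ΔR = 0.906 − 0.693 = 0.213

0.213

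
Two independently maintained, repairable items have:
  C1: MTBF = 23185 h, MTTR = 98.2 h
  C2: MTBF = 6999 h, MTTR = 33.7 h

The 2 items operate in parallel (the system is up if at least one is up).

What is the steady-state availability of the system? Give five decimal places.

A(C1) = MTBF/(MTBF+MTTR) = 23185/(23185+98.2) = 0.995782
A(C2) = MTBF/(MTBF+MTTR) = 6999/(6999+33.7) = 0.995208
Parallel availability: 1 − (1 − 0.995782)(1 − 0.995208) = 0.99998

0.99998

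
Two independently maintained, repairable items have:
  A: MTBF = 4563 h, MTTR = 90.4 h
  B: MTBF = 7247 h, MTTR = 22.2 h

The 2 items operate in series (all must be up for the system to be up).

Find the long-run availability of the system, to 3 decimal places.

0.978

A(A) = MTBF/(MTBF+MTTR) = 4563/(4563+90.4) = 0.980573
A(B) = MTBF/(MTBF+MTTR) = 7247/(7247+22.2) = 0.996946
Series availability: 0.980573 × 0.996946 = 0.978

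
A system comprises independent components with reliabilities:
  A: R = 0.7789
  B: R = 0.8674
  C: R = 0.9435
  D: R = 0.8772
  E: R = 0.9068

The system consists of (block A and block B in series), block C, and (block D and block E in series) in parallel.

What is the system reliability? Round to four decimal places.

Series (A and B): 0.778900 × 0.867400 = 0.675618
Series (D and E): 0.877200 × 0.906800 = 0.795445
Parallel ([0.675618], C, and [0.795445]): 1 − (1 − 0.675618)(1 − 0.943500)(1 − 0.795445) = 0.9963

0.9963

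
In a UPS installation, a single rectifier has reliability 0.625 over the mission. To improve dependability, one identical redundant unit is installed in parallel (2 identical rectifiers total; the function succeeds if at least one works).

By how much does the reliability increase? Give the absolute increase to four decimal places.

0.2344

R_before = 0.625
R_after = 1 − (1 − 0.625)^2 = 0.8594
ΔR = 0.8594 − 0.625 = 0.2344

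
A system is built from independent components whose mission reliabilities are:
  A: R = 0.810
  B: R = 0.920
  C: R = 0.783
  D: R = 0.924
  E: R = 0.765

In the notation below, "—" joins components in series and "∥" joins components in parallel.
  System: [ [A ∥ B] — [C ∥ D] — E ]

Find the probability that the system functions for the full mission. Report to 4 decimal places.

0.7409

Parallel (A and B): 1 − (1 − 0.810000)(1 − 0.920000) = 0.984800
Parallel (C and D): 1 − (1 − 0.783000)(1 − 0.924000) = 0.983508
Series ([0.984800], [0.983508], and E): 0.984800 × 0.983508 × 0.765000 = 0.7409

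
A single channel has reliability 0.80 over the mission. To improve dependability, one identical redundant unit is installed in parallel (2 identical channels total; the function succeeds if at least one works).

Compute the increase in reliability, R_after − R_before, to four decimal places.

R_before = 0.80
R_after = 1 − (1 − 0.80)^2 = 0.9600
ΔR = 0.9600 − 0.80 = 0.1600

0.1600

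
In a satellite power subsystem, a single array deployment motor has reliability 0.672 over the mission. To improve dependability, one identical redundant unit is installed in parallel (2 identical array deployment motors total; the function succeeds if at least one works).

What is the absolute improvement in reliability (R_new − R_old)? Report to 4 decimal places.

R_before = 0.672
R_after = 1 − (1 − 0.672)^2 = 0.8924
ΔR = 0.8924 − 0.672 = 0.2204

0.2204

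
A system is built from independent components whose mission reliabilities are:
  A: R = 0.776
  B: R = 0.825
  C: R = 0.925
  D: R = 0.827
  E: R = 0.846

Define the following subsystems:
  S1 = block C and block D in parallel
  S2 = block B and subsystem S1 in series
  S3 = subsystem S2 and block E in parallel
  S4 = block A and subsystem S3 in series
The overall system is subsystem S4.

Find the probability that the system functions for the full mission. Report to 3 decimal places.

0.754

Parallel (C and D): 1 − (1 − 0.92500)(1 − 0.82700) = 0.98703
Series (B and [0.98703]): 0.82500 × 0.98703 = 0.81430
Parallel ([0.81430] and E): 1 − (1 − 0.81430)(1 − 0.84600) = 0.97140
Series (A and [0.97140]): 0.77600 × 0.97140 = 0.754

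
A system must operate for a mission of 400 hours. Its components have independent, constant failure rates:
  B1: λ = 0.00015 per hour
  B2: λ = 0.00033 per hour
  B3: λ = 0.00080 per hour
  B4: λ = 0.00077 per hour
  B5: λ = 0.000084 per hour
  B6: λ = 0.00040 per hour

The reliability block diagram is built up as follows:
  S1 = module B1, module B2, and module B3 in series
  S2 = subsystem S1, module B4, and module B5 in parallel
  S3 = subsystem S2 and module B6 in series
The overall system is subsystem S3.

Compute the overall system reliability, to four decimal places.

0.8492

R(B1) = exp(−0.00015 × 400) = 0.941765
R(B2) = exp(−0.00033 × 400) = 0.876341
R(B3) = exp(−0.00080 × 400) = 0.726149
R(B4) = exp(−0.00077 × 400) = 0.734915
R(B5) = exp(−0.000084 × 400) = 0.966958
R(B6) = exp(−0.00040 × 400) = 0.852144
Series (B1, B2, and B3): 0.941765 × 0.876341 × 0.726149 = 0.599296
Parallel ([0.599296], B4, and B5): 1 − (1 − 0.599296)(1 − 0.734915)(1 − 0.966958) = 0.996490
Series ([0.996490] and B6): 0.996490 × 0.852144 = 0.8492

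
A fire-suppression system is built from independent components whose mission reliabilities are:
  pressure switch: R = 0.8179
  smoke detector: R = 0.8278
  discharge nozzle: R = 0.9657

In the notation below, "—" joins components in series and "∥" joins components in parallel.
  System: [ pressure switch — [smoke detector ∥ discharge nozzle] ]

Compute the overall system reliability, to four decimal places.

Parallel (smoke detector and discharge nozzle): 1 − (1 − 0.827800)(1 − 0.965700) = 0.994094
Series (pressure switch and [0.994094]): 0.817900 × 0.994094 = 0.8131

0.8131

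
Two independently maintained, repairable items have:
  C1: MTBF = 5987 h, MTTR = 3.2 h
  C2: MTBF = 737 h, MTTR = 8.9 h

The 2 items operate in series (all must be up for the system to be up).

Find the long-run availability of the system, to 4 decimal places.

0.9875

A(C1) = MTBF/(MTBF+MTTR) = 5987/(5987+3.2) = 0.999466
A(C2) = MTBF/(MTBF+MTTR) = 737/(737+8.9) = 0.988068
Series availability: 0.999466 × 0.988068 = 0.9875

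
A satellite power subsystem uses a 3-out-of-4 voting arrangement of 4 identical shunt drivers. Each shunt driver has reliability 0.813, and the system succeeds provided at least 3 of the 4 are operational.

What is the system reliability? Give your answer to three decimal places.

0.839

R = Σ_{i=3}^{4} C(4,i) p^i (1−p)^{4−i} with p = 0.813
C(4,3)·0.813^3·0.187^1 = 0.40195
C(4,4)·0.813^4·0.187^0 = 0.43688
Sum = 0.839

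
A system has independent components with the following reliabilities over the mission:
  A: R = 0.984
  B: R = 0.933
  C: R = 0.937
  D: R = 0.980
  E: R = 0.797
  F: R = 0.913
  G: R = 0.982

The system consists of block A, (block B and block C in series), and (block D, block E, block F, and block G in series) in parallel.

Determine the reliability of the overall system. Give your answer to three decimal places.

0.999

Series (B and C): 0.93300 × 0.93700 = 0.87422
Series (D, E, F, and G): 0.98000 × 0.79700 × 0.91300 × 0.98200 = 0.70027
Parallel (A, [0.87422], and [0.70027]): 1 − (1 − 0.98400)(1 − 0.87422)(1 − 0.70027) = 0.999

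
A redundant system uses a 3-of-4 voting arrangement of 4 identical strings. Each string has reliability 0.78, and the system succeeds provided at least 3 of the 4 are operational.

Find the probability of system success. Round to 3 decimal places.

R = Σ_{i=3}^{4} C(4,i) p^i (1−p)^{4−i} with p = 0.78
C(4,3)·0.78^3·0.22^1 = 0.41761
C(4,4)·0.78^4·0.22^0 = 0.37015
Sum = 0.788

0.788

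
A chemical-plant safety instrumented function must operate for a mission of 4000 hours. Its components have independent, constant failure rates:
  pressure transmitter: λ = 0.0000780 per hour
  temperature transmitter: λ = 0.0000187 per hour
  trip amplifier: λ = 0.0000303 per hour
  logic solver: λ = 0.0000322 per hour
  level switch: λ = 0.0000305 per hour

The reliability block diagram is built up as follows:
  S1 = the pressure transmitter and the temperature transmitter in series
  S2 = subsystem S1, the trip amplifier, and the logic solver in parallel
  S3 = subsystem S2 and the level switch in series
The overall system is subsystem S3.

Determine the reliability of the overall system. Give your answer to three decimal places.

R(pressure transmitter) = exp(−0.0000780 × 4000) = 0.73198
R(temperature transmitter) = exp(−0.0000187 × 4000) = 0.92793
R(trip amplifier) = exp(−0.0000303 × 4000) = 0.88586
R(logic solver) = exp(−0.0000322 × 4000) = 0.87915
R(level switch) = exp(−0.0000305 × 4000) = 0.88515
Series (pressure transmitter and temperature transmitter): 0.73198 × 0.92793 = 0.67923
Parallel ([0.67923], trip amplifier, and logic solver): 1 − (1 − 0.67923)(1 − 0.88586)(1 − 0.87915) = 0.99558
Series ([0.99558] and level switch): 0.99558 × 0.88515 = 0.881

0.881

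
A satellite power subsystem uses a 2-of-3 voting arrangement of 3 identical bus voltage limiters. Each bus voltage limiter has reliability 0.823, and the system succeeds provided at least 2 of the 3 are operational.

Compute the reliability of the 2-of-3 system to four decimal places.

0.9171

R = Σ_{i=2}^{3} C(3,i) p^i (1−p)^{3−i} with p = 0.823
C(3,2)·0.823^2·0.177^1 = 0.359662
C(3,3)·0.823^3·0.177^0 = 0.557442
Sum = 0.9171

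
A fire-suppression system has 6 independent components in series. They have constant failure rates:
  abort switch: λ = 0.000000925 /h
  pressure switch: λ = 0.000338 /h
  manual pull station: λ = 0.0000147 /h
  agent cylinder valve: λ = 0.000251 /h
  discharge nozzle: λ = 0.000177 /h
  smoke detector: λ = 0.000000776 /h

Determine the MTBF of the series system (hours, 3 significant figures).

Series of exponential components: λ_sys = Σ λ_i
λ_sys = 0.000000925 + 0.000338 + 0.0000147 + 0.000251 + 0.000177 + 0.000000776 = 7.8240e-04 /h
MTBF = 1 / λ_sys = 1280 h

1280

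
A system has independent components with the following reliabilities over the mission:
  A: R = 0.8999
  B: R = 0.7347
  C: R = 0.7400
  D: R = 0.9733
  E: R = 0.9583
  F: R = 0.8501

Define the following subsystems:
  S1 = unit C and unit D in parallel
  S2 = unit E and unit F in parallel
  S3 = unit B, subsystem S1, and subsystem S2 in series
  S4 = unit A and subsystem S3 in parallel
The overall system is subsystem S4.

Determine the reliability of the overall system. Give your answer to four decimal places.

0.9725

Parallel (C and D): 1 − (1 − 0.740000)(1 − 0.973300) = 0.993058
Parallel (E and F): 1 − (1 − 0.958300)(1 − 0.850100) = 0.993749
Series (B, [0.993058], and [0.993749]): 0.734700 × 0.993058 × 0.993749 = 0.725039
Parallel (A and [0.725039]): 1 − (1 − 0.899900)(1 − 0.725039) = 0.9725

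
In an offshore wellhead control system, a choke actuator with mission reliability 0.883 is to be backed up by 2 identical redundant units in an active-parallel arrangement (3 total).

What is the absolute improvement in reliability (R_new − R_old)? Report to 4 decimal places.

0.1154

R_before = 0.883
R_after = 1 − (1 − 0.883)^3 = 0.9984
ΔR = 0.9984 − 0.883 = 0.1154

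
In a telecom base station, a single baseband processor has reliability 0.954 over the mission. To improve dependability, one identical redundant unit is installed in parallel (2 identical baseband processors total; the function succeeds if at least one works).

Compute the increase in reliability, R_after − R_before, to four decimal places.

R_before = 0.954
R_after = 1 − (1 − 0.954)^2 = 0.9979
ΔR = 0.9979 − 0.954 = 0.0439

0.0439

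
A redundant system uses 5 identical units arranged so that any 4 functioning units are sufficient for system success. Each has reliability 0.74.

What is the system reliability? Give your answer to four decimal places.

0.6117

R = Σ_{i=4}^{5} C(5,i) p^i (1−p)^{5−i} with p = 0.74
C(5,4)·0.74^4·0.26^1 = 0.389825
C(5,5)·0.74^5·0.26^0 = 0.221901
Sum = 0.6117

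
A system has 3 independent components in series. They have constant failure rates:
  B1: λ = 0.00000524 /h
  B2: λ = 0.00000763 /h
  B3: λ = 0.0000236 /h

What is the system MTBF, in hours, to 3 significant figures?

27400

Series of exponential components: λ_sys = Σ λ_i
λ_sys = 0.00000524 + 0.00000763 + 0.0000236 = 3.6470e-05 /h
MTBF = 1 / λ_sys = 27400 h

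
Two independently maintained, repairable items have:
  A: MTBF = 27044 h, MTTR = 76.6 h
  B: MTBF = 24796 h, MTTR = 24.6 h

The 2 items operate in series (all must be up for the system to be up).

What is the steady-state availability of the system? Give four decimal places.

A(A) = MTBF/(MTBF+MTTR) = 27044/(27044+76.6) = 0.997176
A(B) = MTBF/(MTBF+MTTR) = 24796/(24796+24.6) = 0.999009
Series availability: 0.997176 × 0.999009 = 0.9962

0.9962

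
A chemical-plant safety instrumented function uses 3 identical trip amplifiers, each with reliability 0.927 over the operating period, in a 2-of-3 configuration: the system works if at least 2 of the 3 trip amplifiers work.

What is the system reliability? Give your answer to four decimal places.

R = Σ_{i=2}^{3} C(3,i) p^i (1−p)^{3−i} with p = 0.927
C(3,2)·0.927^2·0.073^1 = 0.188193
C(3,3)·0.927^3·0.073^0 = 0.796598
Sum = 0.9848

0.9848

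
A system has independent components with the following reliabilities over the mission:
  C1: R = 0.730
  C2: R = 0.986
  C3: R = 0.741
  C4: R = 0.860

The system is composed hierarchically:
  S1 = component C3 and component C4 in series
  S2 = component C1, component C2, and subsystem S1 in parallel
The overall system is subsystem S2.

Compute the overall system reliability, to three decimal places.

Series (C3 and C4): 0.74100 × 0.86000 = 0.63726
Parallel (C1, C2, and [0.63726]): 1 − (1 − 0.73000)(1 − 0.98600)(1 − 0.63726) = 0.999

0.999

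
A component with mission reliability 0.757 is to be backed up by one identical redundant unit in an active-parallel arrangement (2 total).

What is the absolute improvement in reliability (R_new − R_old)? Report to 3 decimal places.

0.184

R_before = 0.757
R_after = 1 − (1 − 0.757)^2 = 0.941
ΔR = 0.941 − 0.757 = 0.184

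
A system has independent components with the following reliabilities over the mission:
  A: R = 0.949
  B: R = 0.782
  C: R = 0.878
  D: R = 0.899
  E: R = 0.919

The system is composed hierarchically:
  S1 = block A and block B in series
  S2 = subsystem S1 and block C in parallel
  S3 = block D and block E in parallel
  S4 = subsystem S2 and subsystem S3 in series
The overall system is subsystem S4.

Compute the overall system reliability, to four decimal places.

Series (A and B): 0.949000 × 0.782000 = 0.742118
Parallel ([0.742118] and C): 1 − (1 − 0.742118)(1 − 0.878000) = 0.968538
Parallel (D and E): 1 − (1 − 0.899000)(1 − 0.919000) = 0.991819
Series ([0.968538] and [0.991819]): 0.968538 × 0.991819 = 0.9606

0.9606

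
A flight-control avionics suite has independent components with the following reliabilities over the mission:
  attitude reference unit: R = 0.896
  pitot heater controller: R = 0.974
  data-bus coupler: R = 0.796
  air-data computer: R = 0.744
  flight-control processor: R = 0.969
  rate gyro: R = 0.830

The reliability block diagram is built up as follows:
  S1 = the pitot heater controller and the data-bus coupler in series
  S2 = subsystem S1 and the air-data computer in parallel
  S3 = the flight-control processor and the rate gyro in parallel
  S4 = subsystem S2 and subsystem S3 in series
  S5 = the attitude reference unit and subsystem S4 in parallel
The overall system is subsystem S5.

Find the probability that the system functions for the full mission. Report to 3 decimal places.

0.994

Series (pitot heater controller and data-bus coupler): 0.97400 × 0.79600 = 0.77530
Parallel ([0.77530] and air-data computer): 1 − (1 − 0.77530)(1 − 0.74400) = 0.94248
Parallel (flight-control processor and rate gyro): 1 − (1 − 0.96900)(1 − 0.83000) = 0.99473
Series ([0.94248] and [0.99473]): 0.94248 × 0.99473 = 0.93751
Parallel (attitude reference unit and [0.93751]): 1 − (1 − 0.89600)(1 − 0.93751) = 0.994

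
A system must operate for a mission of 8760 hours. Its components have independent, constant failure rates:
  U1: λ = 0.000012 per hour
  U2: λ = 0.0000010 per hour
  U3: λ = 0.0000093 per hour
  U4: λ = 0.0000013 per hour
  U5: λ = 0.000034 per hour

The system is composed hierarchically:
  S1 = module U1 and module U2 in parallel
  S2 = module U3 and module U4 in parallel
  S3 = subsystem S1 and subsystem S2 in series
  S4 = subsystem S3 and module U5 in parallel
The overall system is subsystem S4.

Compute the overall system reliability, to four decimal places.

R(U1) = exp(−0.000012 × 8760) = 0.900216
R(U2) = exp(−0.0000010 × 8760) = 0.991278
R(U3) = exp(−0.0000093 × 8760) = 0.921762
R(U4) = exp(−0.0000013 × 8760) = 0.988677
R(U5) = exp(−0.000034 × 8760) = 0.742420
Parallel (U1 and U2): 1 − (1 − 0.900216)(1 − 0.991278) = 0.999130
Parallel (U3 and U4): 1 − (1 − 0.921762)(1 − 0.988677) = 0.999114
Series ([0.999130] and [0.999114]): 0.999130 × 0.999114 = 0.998245
Parallel ([0.998245] and U5): 1 − (1 − 0.998245)(1 − 0.742420) = 0.9995

0.9995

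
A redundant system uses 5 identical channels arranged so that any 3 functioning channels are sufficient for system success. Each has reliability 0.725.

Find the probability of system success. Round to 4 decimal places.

R = Σ_{i=3}^{5} C(5,i) p^i (1−p)^{5−i} with p = 0.725
C(5,3)·0.725^3·0.275^2 = 0.288190
C(5,4)·0.725^4·0.275^1 = 0.379887
C(5,5)·0.725^5·0.275^0 = 0.200304
Sum = 0.8684

0.8684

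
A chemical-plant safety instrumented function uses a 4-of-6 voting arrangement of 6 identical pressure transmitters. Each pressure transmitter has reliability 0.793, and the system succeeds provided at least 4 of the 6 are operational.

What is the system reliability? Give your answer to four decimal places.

R = Σ_{i=4}^{6} C(6,i) p^i (1−p)^{6−i} with p = 0.793
C(6,4)·0.793^4·0.207^2 = 0.254170
C(6,5)·0.793^5·0.207^1 = 0.389482
C(6,6)·0.793^6·0.207^0 = 0.248679
Sum = 0.8923

0.8923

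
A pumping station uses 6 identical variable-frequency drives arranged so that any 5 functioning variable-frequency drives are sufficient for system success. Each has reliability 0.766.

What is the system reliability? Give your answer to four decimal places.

R = Σ_{i=5}^{6} C(6,i) p^i (1−p)^{6−i} with p = 0.766
C(6,5)·0.766^5·0.234^1 = 0.370264
C(6,6)·0.766^6·0.234^0 = 0.202010
Sum = 0.5723

0.5723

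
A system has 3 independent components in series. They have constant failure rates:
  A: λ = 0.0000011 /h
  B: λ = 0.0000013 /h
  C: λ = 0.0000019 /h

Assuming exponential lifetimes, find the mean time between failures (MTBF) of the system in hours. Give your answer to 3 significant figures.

Series of exponential components: λ_sys = Σ λ_i
λ_sys = 0.0000011 + 0.0000013 + 0.0000019 = 4.3000e-06 /h
MTBF = 1 / λ_sys = 233000 h

233000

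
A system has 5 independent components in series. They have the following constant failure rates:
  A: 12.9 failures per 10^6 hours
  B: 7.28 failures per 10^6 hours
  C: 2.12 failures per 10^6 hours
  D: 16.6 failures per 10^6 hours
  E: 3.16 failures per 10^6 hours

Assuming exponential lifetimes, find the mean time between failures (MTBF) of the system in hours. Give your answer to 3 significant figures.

Series of exponential components: λ_sys = Σ λ_i
λ_sys = 0.0000129 + 0.00000728 + 0.00000212 + 0.0000166 + 0.00000316 = 4.2060e-05 /h
MTBF = 1 / λ_sys = 23800 h

23800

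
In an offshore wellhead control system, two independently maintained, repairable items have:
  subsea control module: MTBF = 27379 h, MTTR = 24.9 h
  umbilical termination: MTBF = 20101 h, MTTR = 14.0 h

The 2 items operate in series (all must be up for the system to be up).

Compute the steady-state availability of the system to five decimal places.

0.99840

A(subsea control module) = MTBF/(MTBF+MTTR) = 27379/(27379+24.9) = 0.999091
A(umbilical termination) = MTBF/(MTBF+MTTR) = 20101/(20101+14.0) = 0.999304
Series availability: 0.999091 × 0.999304 = 0.99840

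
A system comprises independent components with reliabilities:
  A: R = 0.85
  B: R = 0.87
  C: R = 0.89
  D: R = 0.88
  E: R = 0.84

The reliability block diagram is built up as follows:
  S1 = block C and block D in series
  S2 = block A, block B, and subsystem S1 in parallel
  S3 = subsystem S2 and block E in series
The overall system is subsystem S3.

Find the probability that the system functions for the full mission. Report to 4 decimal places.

0.8364

Series (C and D): 0.890000 × 0.880000 = 0.783200
Parallel (A, B, and [0.783200]): 1 − (1 − 0.850000)(1 − 0.870000)(1 − 0.783200) = 0.995772
Series ([0.995772] and E): 0.995772 × 0.840000 = 0.8364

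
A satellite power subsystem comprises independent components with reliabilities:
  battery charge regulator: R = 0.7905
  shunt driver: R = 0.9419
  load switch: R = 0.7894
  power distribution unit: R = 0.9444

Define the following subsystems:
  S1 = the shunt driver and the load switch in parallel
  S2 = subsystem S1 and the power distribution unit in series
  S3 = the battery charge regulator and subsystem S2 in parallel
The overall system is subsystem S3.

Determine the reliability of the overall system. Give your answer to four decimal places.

Parallel (shunt driver and load switch): 1 − (1 − 0.941900)(1 − 0.789400) = 0.987764
Series ([0.987764] and power distribution unit): 0.987764 × 0.944400 = 0.932844
Parallel (battery charge regulator and [0.932844]): 1 − (1 − 0.790500)(1 − 0.932844) = 0.9859

0.9859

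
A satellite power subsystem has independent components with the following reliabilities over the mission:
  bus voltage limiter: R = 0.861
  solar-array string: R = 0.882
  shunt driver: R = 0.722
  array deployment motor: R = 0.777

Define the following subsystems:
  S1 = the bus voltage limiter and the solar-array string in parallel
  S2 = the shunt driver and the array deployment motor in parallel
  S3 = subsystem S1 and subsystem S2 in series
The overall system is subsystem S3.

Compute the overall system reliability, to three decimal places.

Parallel (bus voltage limiter and solar-array string): 1 − (1 − 0.86100)(1 − 0.88200) = 0.98360
Parallel (shunt driver and array deployment motor): 1 − (1 − 0.72200)(1 − 0.77700) = 0.93801
Series ([0.98360] and [0.93801]): 0.98360 × 0.93801 = 0.923

0.923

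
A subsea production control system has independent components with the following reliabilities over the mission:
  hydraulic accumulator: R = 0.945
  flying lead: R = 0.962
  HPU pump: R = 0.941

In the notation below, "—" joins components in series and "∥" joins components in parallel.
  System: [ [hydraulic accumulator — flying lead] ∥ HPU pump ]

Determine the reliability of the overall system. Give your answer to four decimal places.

Series (hydraulic accumulator and flying lead): 0.945000 × 0.962000 = 0.909090
Parallel ([0.909090] and HPU pump): 1 − (1 − 0.909090)(1 − 0.941000) = 0.9946

0.9946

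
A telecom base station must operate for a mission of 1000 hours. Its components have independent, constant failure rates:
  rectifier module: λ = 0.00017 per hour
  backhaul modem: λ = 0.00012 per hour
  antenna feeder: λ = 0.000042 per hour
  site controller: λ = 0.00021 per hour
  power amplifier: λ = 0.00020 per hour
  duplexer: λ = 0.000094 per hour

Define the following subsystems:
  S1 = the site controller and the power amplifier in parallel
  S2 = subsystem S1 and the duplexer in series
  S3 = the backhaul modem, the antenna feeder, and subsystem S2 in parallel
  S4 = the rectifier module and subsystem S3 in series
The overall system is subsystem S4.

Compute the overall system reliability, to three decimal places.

0.843

R(rectifier module) = exp(−0.00017 × 1000) = 0.84366
R(backhaul modem) = exp(−0.00012 × 1000) = 0.88692
R(antenna feeder) = exp(−0.000042 × 1000) = 0.95887
R(site controller) = exp(−0.00021 × 1000) = 0.81058
R(power amplifier) = exp(−0.00020 × 1000) = 0.81873
R(duplexer) = exp(−0.000094 × 1000) = 0.91028
Parallel (site controller and power amplifier): 1 − (1 − 0.81058)(1 − 0.81873) = 0.96566
Series ([0.96566] and duplexer): 0.96566 × 0.91028 = 0.87902
Parallel (backhaul modem, antenna feeder, and [0.87902]): 1 − (1 − 0.88692)(1 − 0.95887)(1 − 0.87902) = 0.99944
Series (rectifier module and [0.99944]): 0.84366 × 0.99944 = 0.843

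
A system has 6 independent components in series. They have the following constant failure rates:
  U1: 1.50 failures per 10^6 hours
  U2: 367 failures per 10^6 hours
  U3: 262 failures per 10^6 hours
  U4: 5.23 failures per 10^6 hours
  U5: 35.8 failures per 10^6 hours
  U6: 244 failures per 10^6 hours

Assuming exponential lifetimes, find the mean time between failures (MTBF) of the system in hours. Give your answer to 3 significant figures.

1090

Series of exponential components: λ_sys = Σ λ_i
λ_sys = 0.00000150 + 0.000367 + 0.000262 + 0.00000523 + 0.0000358 + 0.000244 = 9.1553e-04 /h
MTBF = 1 / λ_sys = 1090 h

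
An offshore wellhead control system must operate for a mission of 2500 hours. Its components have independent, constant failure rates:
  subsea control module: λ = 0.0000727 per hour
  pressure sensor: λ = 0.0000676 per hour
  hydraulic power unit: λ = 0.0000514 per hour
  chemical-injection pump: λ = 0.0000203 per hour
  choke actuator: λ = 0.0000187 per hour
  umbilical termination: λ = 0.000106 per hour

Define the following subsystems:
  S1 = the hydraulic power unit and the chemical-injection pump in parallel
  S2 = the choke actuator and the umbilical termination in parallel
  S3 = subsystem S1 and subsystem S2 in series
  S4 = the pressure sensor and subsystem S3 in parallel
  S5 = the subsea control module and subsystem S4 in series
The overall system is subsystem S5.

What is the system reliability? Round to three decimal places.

0.832

R(subsea control module) = exp(−0.0000727 × 2500) = 0.83381
R(pressure sensor) = exp(−0.0000676 × 2500) = 0.84451
R(hydraulic power unit) = exp(−0.0000514 × 2500) = 0.87941
R(chemical-injection pump) = exp(−0.0000203 × 2500) = 0.95052
R(choke actuator) = exp(−0.0000187 × 2500) = 0.95433
R(umbilical termination) = exp(−0.000106 × 2500) = 0.76721
Parallel (hydraulic power unit and chemical-injection pump): 1 − (1 − 0.87941)(1 − 0.95052) = 0.99403
Parallel (choke actuator and umbilical termination): 1 − (1 − 0.95433)(1 − 0.76721) = 0.98937
Series ([0.99403] and [0.98937]): 0.99403 × 0.98937 = 0.98346
Parallel (pressure sensor and [0.98346]): 1 − (1 − 0.84451)(1 − 0.98346) = 0.99743
Series (subsea control module and [0.99743]): 0.83381 × 0.99743 = 0.832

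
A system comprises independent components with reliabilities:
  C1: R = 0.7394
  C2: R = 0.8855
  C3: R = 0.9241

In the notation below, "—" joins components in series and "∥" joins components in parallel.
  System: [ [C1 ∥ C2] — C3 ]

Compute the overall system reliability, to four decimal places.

0.8965

Parallel (C1 and C2): 1 − (1 − 0.739400)(1 − 0.885500) = 0.970161
Series ([0.970161] and C3): 0.970161 × 0.924100 = 0.8965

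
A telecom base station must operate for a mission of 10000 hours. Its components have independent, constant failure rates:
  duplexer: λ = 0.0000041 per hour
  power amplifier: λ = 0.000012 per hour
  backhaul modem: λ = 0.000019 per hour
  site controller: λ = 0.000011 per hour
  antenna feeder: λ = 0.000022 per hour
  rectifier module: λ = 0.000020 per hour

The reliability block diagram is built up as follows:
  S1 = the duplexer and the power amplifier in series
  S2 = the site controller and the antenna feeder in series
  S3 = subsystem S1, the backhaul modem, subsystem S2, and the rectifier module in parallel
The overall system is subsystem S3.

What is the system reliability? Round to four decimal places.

0.9987

R(duplexer) = exp(−0.0000041 × 10000) = 0.959829
R(power amplifier) = exp(−0.000012 × 10000) = 0.886920
R(backhaul modem) = exp(−0.000019 × 10000) = 0.826959
R(site controller) = exp(−0.000011 × 10000) = 0.895834
R(antenna feeder) = exp(−0.000022 × 10000) = 0.802519
R(rectifier module) = exp(−0.000020 × 10000) = 0.818731
Series (duplexer and power amplifier): 0.959829 × 0.886920 = 0.851292
Series (site controller and antenna feeder): 0.895834 × 0.802519 = 0.718924
Parallel ([0.851292], backhaul modem, [0.718924], and rectifier module): 1 − (1 − 0.851292)(1 − 0.826959)(1 − 0.718924)(1 − 0.818731) = 0.9987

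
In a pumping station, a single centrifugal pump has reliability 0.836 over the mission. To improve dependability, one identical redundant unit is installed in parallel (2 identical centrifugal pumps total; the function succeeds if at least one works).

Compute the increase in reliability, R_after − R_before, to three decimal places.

R_before = 0.836
R_after = 1 − (1 − 0.836)^2 = 0.973
ΔR = 0.973 − 0.836 = 0.137

0.137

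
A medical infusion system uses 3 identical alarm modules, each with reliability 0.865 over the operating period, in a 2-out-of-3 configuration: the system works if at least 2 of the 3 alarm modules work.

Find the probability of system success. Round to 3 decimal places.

0.950

R = Σ_{i=2}^{3} C(3,i) p^i (1−p)^{3−i} with p = 0.865
C(3,2)·0.865^2·0.135^1 = 0.30303
C(3,3)·0.865^3·0.135^0 = 0.64721
Sum = 0.950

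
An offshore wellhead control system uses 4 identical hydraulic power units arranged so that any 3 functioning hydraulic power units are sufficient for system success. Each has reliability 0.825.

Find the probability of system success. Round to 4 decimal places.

R = Σ_{i=3}^{4} C(4,i) p^i (1−p)^{4−i} with p = 0.825
C(4,3)·0.825^3·0.175^1 = 0.393061
C(4,4)·0.825^4·0.175^0 = 0.463250
Sum = 0.8563

0.8563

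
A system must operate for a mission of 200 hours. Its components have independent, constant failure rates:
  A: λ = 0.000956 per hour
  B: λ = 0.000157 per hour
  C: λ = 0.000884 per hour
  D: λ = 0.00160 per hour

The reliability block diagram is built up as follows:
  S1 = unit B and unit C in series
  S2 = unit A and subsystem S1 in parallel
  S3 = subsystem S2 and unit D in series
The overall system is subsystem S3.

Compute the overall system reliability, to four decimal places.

0.7024

R(A) = exp(−0.000956 × 200) = 0.825967
R(B) = exp(−0.000157 × 200) = 0.969088
R(C) = exp(−0.000884 × 200) = 0.837947
R(D) = exp(−0.00160 × 200) = 0.726149
Series (B and C): 0.969088 × 0.837947 = 0.812044
Parallel (A and [0.812044]): 1 − (1 − 0.825967)(1 − 0.812044) = 0.967289
Series ([0.967289] and D): 0.967289 × 0.726149 = 0.7024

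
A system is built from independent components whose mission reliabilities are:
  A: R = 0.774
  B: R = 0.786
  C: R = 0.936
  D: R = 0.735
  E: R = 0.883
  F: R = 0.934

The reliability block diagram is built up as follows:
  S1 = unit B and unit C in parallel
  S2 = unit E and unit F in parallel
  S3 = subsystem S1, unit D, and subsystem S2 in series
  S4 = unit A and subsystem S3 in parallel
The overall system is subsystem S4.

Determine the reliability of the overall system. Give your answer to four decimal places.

Parallel (B and C): 1 − (1 − 0.786000)(1 − 0.936000) = 0.986304
Parallel (E and F): 1 − (1 − 0.883000)(1 − 0.934000) = 0.992278
Series ([0.986304], D, and [0.992278]): 0.986304 × 0.735000 × 0.992278 = 0.719336
Parallel (A and [0.719336]): 1 − (1 − 0.774000)(1 − 0.719336) = 0.9366

0.9366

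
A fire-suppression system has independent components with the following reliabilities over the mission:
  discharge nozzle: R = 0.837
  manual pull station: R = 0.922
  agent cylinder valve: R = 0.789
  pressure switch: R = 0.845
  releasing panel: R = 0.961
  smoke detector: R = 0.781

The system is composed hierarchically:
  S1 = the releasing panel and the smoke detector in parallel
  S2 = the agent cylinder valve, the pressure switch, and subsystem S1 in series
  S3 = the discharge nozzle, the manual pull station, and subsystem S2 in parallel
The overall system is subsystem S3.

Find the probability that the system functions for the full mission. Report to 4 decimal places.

Parallel (releasing panel and smoke detector): 1 − (1 − 0.961000)(1 − 0.781000) = 0.991459
Series (agent cylinder valve, pressure switch, and [0.991459]): 0.789000 × 0.845000 × 0.991459 = 0.661011
Parallel (discharge nozzle, manual pull station, and [0.661011]): 1 − (1 − 0.837000)(1 − 0.922000)(1 − 0.661011) = 0.9957

0.9957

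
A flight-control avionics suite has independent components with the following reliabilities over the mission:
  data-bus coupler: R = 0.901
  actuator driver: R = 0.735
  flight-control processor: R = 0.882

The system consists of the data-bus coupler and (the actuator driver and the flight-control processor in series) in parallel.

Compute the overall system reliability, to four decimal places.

Series (actuator driver and flight-control processor): 0.735000 × 0.882000 = 0.648270
Parallel (data-bus coupler and [0.648270]): 1 − (1 − 0.901000)(1 − 0.648270) = 0.9652

0.9652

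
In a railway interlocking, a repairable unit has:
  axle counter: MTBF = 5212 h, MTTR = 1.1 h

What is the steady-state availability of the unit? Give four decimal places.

A(axle counter) = MTBF/(MTBF+MTTR) = 5212/(5212+1.1) = 0.9998

0.9998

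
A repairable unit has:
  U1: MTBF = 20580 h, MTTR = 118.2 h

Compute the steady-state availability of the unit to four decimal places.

0.9943

A(U1) = MTBF/(MTBF+MTTR) = 20580/(20580+118.2) = 0.9943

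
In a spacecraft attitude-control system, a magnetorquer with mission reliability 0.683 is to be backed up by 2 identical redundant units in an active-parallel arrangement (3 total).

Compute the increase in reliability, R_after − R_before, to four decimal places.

0.2851

R_before = 0.683
R_after = 1 − (1 − 0.683)^3 = 0.9681
ΔR = 0.9681 − 0.683 = 0.2851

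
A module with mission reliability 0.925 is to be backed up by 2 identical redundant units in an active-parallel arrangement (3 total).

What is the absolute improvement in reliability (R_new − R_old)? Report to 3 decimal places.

0.075

R_before = 0.925
R_after = 1 − (1 − 0.925)^3 = 1.000
ΔR = 1.000 − 0.925 = 0.075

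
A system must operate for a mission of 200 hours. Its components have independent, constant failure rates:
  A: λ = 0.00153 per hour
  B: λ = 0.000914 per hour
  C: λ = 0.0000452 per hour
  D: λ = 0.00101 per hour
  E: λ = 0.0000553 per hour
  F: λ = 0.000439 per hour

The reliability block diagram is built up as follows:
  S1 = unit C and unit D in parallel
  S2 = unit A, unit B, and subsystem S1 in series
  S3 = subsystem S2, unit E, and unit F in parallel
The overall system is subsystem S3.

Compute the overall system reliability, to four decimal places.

R(A) = exp(−0.00153 × 200) = 0.736387
R(B) = exp(−0.000914 × 200) = 0.832935
R(C) = exp(−0.0000452 × 200) = 0.991001
R(D) = exp(−0.00101 × 200) = 0.817095
R(E) = exp(−0.0000553 × 200) = 0.989001
R(F) = exp(−0.000439 × 200) = 0.915944
Parallel (C and D): 1 − (1 − 0.991001)(1 − 0.817095) = 0.998354
Series (A, B, and [0.998354]): 0.736387 × 0.832935 × 0.998354 = 0.612353
Parallel ([0.612353], E, and F): 1 − (1 − 0.612353)(1 − 0.989001)(1 − 0.915944) = 0.9996

0.9996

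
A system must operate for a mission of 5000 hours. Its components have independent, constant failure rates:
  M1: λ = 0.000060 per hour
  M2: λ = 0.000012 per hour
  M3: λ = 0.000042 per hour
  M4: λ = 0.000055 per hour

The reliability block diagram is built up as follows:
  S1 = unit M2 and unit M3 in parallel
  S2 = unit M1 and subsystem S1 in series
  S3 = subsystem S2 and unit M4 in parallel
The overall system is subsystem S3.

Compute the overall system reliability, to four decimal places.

0.9357

R(M1) = exp(−0.000060 × 5000) = 0.740818
R(M2) = exp(−0.000012 × 5000) = 0.941765
R(M3) = exp(−0.000042 × 5000) = 0.810584
R(M4) = exp(−0.000055 × 5000) = 0.759572
Parallel (M2 and M3): 1 − (1 − 0.941765)(1 − 0.810584) = 0.988969
Series (M1 and [0.988969]): 0.740818 × 0.988969 = 0.732646
Parallel ([0.732646] and M4): 1 − (1 − 0.732646)(1 − 0.759572) = 0.9357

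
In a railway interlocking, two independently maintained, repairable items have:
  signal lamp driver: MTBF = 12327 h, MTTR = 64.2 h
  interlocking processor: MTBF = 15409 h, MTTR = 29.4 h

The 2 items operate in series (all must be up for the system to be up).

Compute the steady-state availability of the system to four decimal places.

0.9929

A(signal lamp driver) = MTBF/(MTBF+MTTR) = 12327/(12327+64.2) = 0.994819
A(interlocking processor) = MTBF/(MTBF+MTTR) = 15409/(15409+29.4) = 0.998096
Series availability: 0.994819 × 0.998096 = 0.9929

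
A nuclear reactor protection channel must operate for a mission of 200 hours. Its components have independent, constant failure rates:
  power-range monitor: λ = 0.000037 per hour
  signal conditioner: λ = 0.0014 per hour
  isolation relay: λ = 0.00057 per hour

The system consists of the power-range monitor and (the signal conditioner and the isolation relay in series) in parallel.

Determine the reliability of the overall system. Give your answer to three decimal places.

0.998

R(power-range monitor) = exp(−0.000037 × 200) = 0.99263
R(signal conditioner) = exp(−0.0014 × 200) = 0.75578
R(isolation relay) = exp(−0.00057 × 200) = 0.89226
Series (signal conditioner and isolation relay): 0.75578 × 0.89226 = 0.67435
Parallel (power-range monitor and [0.67435]): 1 − (1 − 0.99263)(1 − 0.67435) = 0.998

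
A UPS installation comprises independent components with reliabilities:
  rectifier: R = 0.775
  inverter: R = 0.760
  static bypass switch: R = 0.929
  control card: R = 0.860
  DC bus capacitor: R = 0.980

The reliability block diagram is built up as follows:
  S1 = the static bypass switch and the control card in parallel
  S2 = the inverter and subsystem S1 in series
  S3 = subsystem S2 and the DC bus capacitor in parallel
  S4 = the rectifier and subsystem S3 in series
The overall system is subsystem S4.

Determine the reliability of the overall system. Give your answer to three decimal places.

0.771

Parallel (static bypass switch and control card): 1 − (1 − 0.92900)(1 − 0.86000) = 0.99006
Series (inverter and [0.99006]): 0.76000 × 0.99006 = 0.75245
Parallel ([0.75245] and DC bus capacitor): 1 − (1 − 0.75245)(1 − 0.98000) = 0.99505
Series (rectifier and [0.99505]): 0.77500 × 0.99505 = 0.771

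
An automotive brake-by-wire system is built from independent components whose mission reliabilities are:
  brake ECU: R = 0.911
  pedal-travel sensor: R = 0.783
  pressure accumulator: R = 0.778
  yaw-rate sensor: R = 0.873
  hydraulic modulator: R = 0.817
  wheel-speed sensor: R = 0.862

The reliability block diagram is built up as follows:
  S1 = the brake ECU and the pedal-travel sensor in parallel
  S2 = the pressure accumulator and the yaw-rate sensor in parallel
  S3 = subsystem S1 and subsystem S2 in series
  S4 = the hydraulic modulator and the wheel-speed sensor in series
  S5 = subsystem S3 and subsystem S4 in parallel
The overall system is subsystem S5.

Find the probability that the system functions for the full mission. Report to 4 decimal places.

0.9861

Parallel (brake ECU and pedal-travel sensor): 1 − (1 − 0.911000)(1 − 0.783000) = 0.980687
Parallel (pressure accumulator and yaw-rate sensor): 1 − (1 − 0.778000)(1 − 0.873000) = 0.971806
Series ([0.980687] and [0.971806]): 0.980687 × 0.971806 = 0.953038
Series (hydraulic modulator and wheel-speed sensor): 0.817000 × 0.862000 = 0.704254
Parallel ([0.953038] and [0.704254]): 1 − (1 − 0.953038)(1 − 0.704254) = 0.9861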